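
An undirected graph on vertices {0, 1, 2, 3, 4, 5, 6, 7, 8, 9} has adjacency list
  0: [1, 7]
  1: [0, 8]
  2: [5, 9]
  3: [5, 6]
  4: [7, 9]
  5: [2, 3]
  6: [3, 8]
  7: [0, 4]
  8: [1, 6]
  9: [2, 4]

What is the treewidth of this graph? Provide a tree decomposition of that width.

Treewidth 2.
Bags: B1 = {4, 7, 9}  B2 = {2, 7, 9}  B3 = {2, 5, 7}  B4 = {3, 5, 7}  B5 = {3, 6, 7}  B6 = {6, 7, 8}  B7 = {1, 7, 8}  B8 = {0, 1, 7}
Tree: B1–B2, B2–B3, B3–B4, B4–B5, B5–B6, B6–B7, B7–B8

Each bag holds 3 vertices, so the decomposition has width 2, which upper-bounds the treewidth. Since 7–4–9–2–5–3–6–8–1–0–7 is a cycle in G, G is not acyclic. Forests are exactly the graphs of treewidth ≤ 1, so tw(G) ≥ 2. Hence tw(G) = 2 exactly.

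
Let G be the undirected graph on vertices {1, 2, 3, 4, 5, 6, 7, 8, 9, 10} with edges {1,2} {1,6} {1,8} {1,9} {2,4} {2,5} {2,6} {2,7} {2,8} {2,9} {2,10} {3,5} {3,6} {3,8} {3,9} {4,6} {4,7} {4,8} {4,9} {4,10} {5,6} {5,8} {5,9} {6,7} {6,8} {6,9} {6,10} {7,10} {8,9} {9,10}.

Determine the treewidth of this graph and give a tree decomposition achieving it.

The largest bag has 5 vertices, giving width 4; this decomposition certifies tw(G) ≤ 4. For the lower bound, the 5 vertices {1, 2, 6, 8, 9} are pairwise adjacent, and any tree decomposition puts a clique entirely inside one bag — forcing width ≥ 4. Hence tw(G) = 4 exactly.

Treewidth 4.
One optimal decomposition is:
Bags: B1 = {2, 4, 6, 9, 10}  B2 = {2, 4, 6, 8, 9}  B3 = {1, 2, 6, 8, 9}  B4 = {2, 4, 6, 7, 10}  B5 = {2, 5, 6, 8, 9}  B6 = {3, 5, 6, 8, 9}
Tree: B1–B2, B2–B3, B1–B4, B3–B5, B5–B6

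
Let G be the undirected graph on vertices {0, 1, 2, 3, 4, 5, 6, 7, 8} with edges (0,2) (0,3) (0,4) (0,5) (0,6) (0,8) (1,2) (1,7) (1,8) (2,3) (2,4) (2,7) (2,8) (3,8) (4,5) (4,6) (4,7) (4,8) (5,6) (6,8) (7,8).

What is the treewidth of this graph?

3

A width-3 tree decomposition is:
Bags: B1 = {0, 4, 5, 6}  B2 = {0, 4, 6, 8}  B3 = {0, 2, 4, 8}  B4 = {2, 4, 7, 8}  B5 = {1, 2, 7, 8}  B6 = {0, 2, 3, 8}
Tree: B1–B2, B2–B3, B3–B4, B4–B5, B3–B6
Every bag has size at most 4, so the width is 4 − 1 = 3 and tw(G) ≤ 3. Conversely, {0, 2, 3, 8} is a clique of size 4, and the vertices of any clique must share a bag in every tree decomposition; so some bag has ≥ 4 vertices and tw(G) ≥ 3. Combining the bounds, tw(G) = 3.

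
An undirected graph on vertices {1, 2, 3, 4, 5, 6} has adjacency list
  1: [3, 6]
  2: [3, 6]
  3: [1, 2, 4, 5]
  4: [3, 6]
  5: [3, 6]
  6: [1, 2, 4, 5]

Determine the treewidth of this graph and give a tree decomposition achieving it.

Each bag holds 3 vertices, so the decomposition has width 2, which upper-bounds the treewidth. The edges 5–3–1–6–5 form a cycle, so G is not a tree and its treewidth is at least 2. Combining the bounds, tw(G) = 2.

Treewidth 2.
Bags: B1 = {3, 5, 6}  B2 = {1, 3, 6}  B3 = {2, 3, 6}  B4 = {3, 4, 6}
Tree: B1–B2, B2–B3, B3–B4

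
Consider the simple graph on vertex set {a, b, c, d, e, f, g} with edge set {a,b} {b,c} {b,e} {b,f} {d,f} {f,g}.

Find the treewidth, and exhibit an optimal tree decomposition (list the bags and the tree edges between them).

Treewidth 1.
One optimal decomposition is:
Bags: B1 = {b, f}  B2 = {b, c}  B3 = {d, f}  B4 = {f, g}  B5 = {a, b}  B6 = {b, e}
Tree: B1–B2, B1–B3, B3–B4, B1–B5, B1–B6

Each bag holds 2 vertices, so the decomposition has width 1, which upper-bounds the treewidth. Any graph with an edge has treewidth ≥ 1, and G has the edge b–f. The upper and lower bounds meet at 1, so that is the treewidth.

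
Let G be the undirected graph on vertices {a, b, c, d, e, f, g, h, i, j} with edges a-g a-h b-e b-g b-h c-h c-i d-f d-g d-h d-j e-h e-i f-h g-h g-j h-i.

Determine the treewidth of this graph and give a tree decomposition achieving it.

Each bag holds 3 vertices, so the decomposition has width 2, which upper-bounds the treewidth. On the other hand G contains the 3-clique {d, g, j}. A clique must lie in a single bag of any decomposition, so no decomposition can have width below 2. The upper and lower bounds meet at 2, so that is the treewidth.

Treewidth 2.
One such decomposition:
Bags: B1 = {d, g, h}  B2 = {d, g, j}  B3 = {d, f, h}  B4 = {a, g, h}  B5 = {b, g, h}  B6 = {b, e, h}  B7 = {e, h, i}  B8 = {c, h, i}
Tree: B1–B2, B1–B3, B1–B4, B4–B5, B5–B6, B6–B7, B7–B8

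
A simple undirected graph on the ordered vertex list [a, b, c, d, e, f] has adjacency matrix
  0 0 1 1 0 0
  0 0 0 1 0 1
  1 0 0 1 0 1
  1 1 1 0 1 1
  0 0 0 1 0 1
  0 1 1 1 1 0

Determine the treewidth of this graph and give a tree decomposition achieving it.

Every bag has size at most 3, so the width is 3 − 1 = 2 and tw(G) ≤ 2. Conversely, {a, c, d} is a clique of size 3, and the vertices of any clique must share a bag in every tree decomposition; so some bag has ≥ 3 vertices and tw(G) ≥ 2. Combining the bounds, tw(G) = 2.

Treewidth 2.
One optimal decomposition is:
Bags: B1 = {c, d, f}  B2 = {d, e, f}  B3 = {b, d, f}  B4 = {a, c, d}
Tree: B1–B2, B1–B3, B1–B4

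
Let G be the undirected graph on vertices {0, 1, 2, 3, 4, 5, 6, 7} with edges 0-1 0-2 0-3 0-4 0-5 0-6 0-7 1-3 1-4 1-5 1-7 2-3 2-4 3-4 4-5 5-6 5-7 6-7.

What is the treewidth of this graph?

A width-3 tree decomposition is:
Bags: B1 = {0, 1, 3, 4}  B2 = {0, 2, 3, 4}  B3 = {0, 1, 4, 5}  B4 = {0, 1, 5, 7}  B5 = {0, 5, 6, 7}
Tree: B1–B2, B1–B3, B3–B4, B4–B5
The largest bag has 4 vertices, giving width 3; this decomposition certifies tw(G) ≤ 3. Conversely, {0, 1, 3, 4} is a clique of size 4, and the vertices of any clique must share a bag in every tree decomposition; so some bag has ≥ 4 vertices and tw(G) ≥ 3. Therefore the treewidth is 3.

3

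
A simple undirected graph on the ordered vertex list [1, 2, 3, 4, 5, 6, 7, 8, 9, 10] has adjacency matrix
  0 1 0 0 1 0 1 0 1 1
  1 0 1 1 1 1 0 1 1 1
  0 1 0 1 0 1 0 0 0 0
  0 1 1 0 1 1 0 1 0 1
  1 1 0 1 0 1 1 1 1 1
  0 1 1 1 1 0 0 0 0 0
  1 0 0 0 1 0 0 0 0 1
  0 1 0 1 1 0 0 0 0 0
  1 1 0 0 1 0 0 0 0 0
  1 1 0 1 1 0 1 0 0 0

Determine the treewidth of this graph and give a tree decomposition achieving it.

Every bag has size at most 4, so the width is 4 − 1 = 3 and tw(G) ≤ 3. On the other hand G contains the 4-clique {2, 3, 4, 6}. A clique must lie in a single bag of any decomposition, so no decomposition can have width below 3. The upper and lower bounds meet at 3, so that is the treewidth.

Treewidth 3.
Bags: B1 = {2, 4, 5, 6}  B2 = {2, 4, 5, 10}  B3 = {1, 2, 5, 10}  B4 = {1, 5, 7, 10}  B5 = {2, 3, 4, 6}  B6 = {2, 4, 5, 8}  B7 = {1, 2, 5, 9}
Tree: B1–B2, B2–B3, B3–B4, B1–B5, B1–B6, B3–B7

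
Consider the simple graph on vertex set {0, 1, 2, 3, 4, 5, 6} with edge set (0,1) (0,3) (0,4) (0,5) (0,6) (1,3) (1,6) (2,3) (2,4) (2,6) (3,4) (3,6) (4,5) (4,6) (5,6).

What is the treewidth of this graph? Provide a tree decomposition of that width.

The largest bag has 4 vertices, giving width 3; this decomposition certifies tw(G) ≤ 3. On the other hand G contains the 4-clique {0, 1, 3, 6}. A clique must lie in a single bag of any decomposition, so no decomposition can have width below 3. Hence tw(G) = 3 exactly.

Treewidth 3.
One optimal decomposition is:
Bags: B1 = {2, 3, 4, 6}  B2 = {0, 3, 4, 6}  B3 = {0, 4, 5, 6}  B4 = {0, 1, 3, 6}
Tree: B1–B2, B2–B3, B2–B4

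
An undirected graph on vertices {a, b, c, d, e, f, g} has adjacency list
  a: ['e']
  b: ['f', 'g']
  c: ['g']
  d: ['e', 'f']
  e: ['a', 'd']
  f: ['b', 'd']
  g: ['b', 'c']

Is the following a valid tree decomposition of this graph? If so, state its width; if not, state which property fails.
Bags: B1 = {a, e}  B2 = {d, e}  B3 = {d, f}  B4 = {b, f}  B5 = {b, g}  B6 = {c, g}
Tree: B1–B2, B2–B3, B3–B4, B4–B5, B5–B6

Checking the three conditions: (i) the bags cover all of {a, b, c, d, e, f, g}; (ii) for each edge, some bag contains both endpoints; (iii) the bags containing any fixed vertex form a subtree. All hold, so the decomposition is valid with width 2 − 1 = 1.

Yes; width 1.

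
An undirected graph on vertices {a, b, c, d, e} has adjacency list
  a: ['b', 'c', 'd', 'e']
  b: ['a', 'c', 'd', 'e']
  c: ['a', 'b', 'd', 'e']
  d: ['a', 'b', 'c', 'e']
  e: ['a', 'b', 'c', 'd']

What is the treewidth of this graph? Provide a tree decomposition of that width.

A single bag containing all 5 vertices is trivially a valid decomposition of width 4. For the lower bound, the 5 vertices {a, b, c, d, e} are pairwise adjacent, and any tree decomposition puts a clique entirely inside one bag — forcing width ≥ 4. Hence tw(G) = 4 exactly.

Treewidth 4.
One such decomposition:
Bags: B1 = {a, b, c, d, e}
Tree: (single bag)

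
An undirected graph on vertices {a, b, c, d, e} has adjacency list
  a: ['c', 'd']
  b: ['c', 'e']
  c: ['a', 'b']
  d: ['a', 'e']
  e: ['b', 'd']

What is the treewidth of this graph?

2

A width-2 tree decomposition is:
Bags: B1 = {a, d, e}  B2 = {a, c, e}  B3 = {b, c, e}
Tree: B1–B2, B2–B3
Every bag has size at most 3, so the width is 3 − 1 = 2 and tw(G) ≤ 2. The edges e–d–a–c–b–e form a cycle, so G is not a tree and its treewidth is at least 2. The upper and lower bounds meet at 2, so that is the treewidth.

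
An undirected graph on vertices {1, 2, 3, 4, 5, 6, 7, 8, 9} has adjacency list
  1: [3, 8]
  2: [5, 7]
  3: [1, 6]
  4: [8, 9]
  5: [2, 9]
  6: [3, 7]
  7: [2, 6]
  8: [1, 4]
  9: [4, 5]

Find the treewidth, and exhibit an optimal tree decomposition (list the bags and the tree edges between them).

Each bag holds 3 vertices, so the decomposition has width 2, which upper-bounds the treewidth. The edges 3–6–7–2–5–9–4–8–1–3 form a cycle, so G is not a tree and its treewidth is at least 2. Therefore the treewidth is 2.

Treewidth 2.
One such decomposition:
Bags: B1 = {3, 6, 7}  B2 = {2, 3, 7}  B3 = {2, 3, 5}  B4 = {3, 5, 9}  B5 = {3, 4, 9}  B6 = {3, 4, 8}  B7 = {1, 3, 8}
Tree: B1–B2, B2–B3, B3–B4, B4–B5, B5–B6, B6–B7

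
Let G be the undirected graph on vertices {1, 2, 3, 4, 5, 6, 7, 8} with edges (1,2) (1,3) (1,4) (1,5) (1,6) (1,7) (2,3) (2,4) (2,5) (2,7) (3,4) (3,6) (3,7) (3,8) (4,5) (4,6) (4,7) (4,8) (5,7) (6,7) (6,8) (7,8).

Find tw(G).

4

A width-4 tree decomposition is:
Bags: B1 = {1, 2, 3, 4, 7}  B2 = {1, 3, 4, 6, 7}  B3 = {3, 4, 6, 7, 8}  B4 = {1, 2, 4, 5, 7}
Tree: B1–B2, B2–B3, B1–B4
Each bag holds 5 vertices, so the decomposition has width 4, which upper-bounds the treewidth. Conversely, {3, 4, 6, 7, 8} is a clique of size 5, and the vertices of any clique must share a bag in every tree decomposition; so some bag has ≥ 5 vertices and tw(G) ≥ 4. Combining the bounds, tw(G) = 4.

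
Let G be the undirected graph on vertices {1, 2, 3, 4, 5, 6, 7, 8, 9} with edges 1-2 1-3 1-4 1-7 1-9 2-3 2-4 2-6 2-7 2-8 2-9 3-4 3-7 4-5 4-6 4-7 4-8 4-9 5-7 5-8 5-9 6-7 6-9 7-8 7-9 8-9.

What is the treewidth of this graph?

4

A width-4 tree decomposition is:
Bags: B1 = {1, 2, 4, 7, 9}  B2 = {1, 2, 3, 4, 7}  B3 = {2, 4, 6, 7, 9}  B4 = {2, 4, 7, 8, 9}  B5 = {4, 5, 7, 8, 9}
Tree: B1–B2, B1–B3, B3–B4, B4–B5
Every bag has size at most 5, so the width is 5 − 1 = 4 and tw(G) ≤ 4. Conversely, {2, 4, 7, 8, 9} is a clique of size 5, and the vertices of any clique must share a bag in every tree decomposition; so some bag has ≥ 5 vertices and tw(G) ≥ 4. Therefore the treewidth is 4.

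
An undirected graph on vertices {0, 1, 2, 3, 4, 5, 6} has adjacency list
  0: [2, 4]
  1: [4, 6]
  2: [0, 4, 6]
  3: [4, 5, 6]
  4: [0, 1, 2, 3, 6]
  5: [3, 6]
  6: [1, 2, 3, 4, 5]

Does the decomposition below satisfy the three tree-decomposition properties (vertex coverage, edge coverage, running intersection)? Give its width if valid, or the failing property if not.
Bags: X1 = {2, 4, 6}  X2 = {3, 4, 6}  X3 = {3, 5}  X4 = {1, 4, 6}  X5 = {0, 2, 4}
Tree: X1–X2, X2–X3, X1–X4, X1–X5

A tree decomposition must satisfy three properties: every vertex lies in some bag; for every edge, both endpoints lie together in some bag; and for every vertex, the bags containing it form a connected subtree. Here edge (6,5) lies in no bag, so the decomposition is invalid.

No — edge (6,5) lies in no bag.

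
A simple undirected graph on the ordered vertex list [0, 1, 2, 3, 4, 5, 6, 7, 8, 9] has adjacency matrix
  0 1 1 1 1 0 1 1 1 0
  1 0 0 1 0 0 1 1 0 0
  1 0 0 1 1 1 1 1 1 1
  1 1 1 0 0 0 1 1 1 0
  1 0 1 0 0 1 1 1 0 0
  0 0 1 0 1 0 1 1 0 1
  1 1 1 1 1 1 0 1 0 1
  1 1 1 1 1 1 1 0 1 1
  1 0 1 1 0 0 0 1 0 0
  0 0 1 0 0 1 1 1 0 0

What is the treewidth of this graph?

4

A width-4 tree decomposition is:
Bags: B1 = {0, 2, 4, 6, 7}  B2 = {0, 2, 3, 6, 7}  B3 = {0, 1, 3, 6, 7}  B4 = {2, 4, 5, 6, 7}  B5 = {0, 2, 3, 7, 8}  B6 = {2, 5, 6, 7, 9}
Tree: B1–B2, B2–B3, B1–B4, B2–B5, B4–B6
Each bag holds 5 vertices, so the decomposition has width 4, which upper-bounds the treewidth. Conversely, {0, 1, 3, 6, 7} is a clique of size 5, and the vertices of any clique must share a bag in every tree decomposition; so some bag has ≥ 5 vertices and tw(G) ≥ 4. Combining the bounds, tw(G) = 4.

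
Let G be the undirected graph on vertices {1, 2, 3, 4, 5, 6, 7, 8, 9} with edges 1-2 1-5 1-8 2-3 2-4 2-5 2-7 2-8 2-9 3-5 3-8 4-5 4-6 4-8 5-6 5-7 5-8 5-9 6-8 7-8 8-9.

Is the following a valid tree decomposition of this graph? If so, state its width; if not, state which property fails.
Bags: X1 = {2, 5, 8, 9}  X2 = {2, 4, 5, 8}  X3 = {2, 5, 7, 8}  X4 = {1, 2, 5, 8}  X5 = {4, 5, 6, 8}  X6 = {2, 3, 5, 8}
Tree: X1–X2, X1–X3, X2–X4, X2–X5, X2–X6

Checking the three conditions: (i) the bags cover all of {1, 2, 3, 4, 5, 6, 7, 8, 9}; (ii) for each edge, some bag contains both endpoints; (iii) the bags containing any fixed vertex form a subtree. All hold, so the decomposition is valid with width 4 − 1 = 3.

Yes; width 3.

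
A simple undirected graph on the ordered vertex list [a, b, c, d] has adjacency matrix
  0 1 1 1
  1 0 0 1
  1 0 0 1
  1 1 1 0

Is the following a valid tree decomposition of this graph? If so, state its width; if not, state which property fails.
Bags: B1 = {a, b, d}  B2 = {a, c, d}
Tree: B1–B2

Checking the three conditions: (i) the bags cover all of {a, b, c, d}; (ii) for each edge, some bag contains both endpoints; (iii) the bags containing any fixed vertex form a subtree. All hold, so the decomposition is valid with width 3 − 1 = 2.

Yes; width 2.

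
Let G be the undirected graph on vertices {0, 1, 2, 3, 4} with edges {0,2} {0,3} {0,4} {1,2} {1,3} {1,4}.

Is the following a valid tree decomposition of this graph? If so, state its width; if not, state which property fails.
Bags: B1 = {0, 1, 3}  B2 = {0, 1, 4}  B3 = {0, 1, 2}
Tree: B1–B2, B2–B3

Every vertex of G appears in some bag (union = {0, 1, 2, 3, 4}); every edge is covered by a bag; and for each vertex v the set of bags containing v is connected in the bag tree. The decomposition is therefore valid. The largest bag has 3 vertices, so the width is 2.

Yes; width 2.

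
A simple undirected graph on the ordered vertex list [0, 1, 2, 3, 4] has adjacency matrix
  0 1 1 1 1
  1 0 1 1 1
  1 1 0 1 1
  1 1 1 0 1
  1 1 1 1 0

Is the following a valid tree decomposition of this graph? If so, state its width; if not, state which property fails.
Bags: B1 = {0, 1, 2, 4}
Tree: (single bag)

No — vertex 3 appears in no bag.

A tree decomposition must satisfy three properties: every vertex lies in some bag; for every edge, both endpoints lie together in some bag; and for every vertex, the bags containing it form a connected subtree. Here vertex 3 appears in no bag, so the decomposition is invalid.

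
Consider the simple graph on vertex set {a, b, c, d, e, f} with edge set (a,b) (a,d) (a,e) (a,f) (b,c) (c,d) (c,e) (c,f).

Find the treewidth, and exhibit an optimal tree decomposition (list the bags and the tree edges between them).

Each bag holds 3 vertices, so the decomposition has width 2, which upper-bounds the treewidth. For the lower bound, G contains the cycle e–a–f–c–e, so G is not a forest; only forests have treewidth ≤ 1, hence tw(G) ≥ 2. Hence tw(G) = 2 exactly.

Treewidth 2.
One optimal decomposition is:
Bags: B1 = {a, c, e}  B2 = {a, c, f}  B3 = {a, b, c}  B4 = {a, c, d}
Tree: B1–B2, B2–B3, B3–B4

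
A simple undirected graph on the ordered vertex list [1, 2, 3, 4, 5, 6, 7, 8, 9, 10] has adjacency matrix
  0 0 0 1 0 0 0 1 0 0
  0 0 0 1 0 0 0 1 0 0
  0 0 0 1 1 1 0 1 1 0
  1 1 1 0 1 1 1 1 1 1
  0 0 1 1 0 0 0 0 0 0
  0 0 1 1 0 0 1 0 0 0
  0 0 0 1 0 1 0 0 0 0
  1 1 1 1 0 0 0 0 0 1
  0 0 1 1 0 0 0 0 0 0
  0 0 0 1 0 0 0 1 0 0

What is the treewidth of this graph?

2

A width-2 tree decomposition is:
Bags: B1 = {3, 4, 8}  B2 = {3, 4, 6}  B3 = {3, 4, 5}  B4 = {4, 6, 7}  B5 = {2, 4, 8}  B6 = {1, 4, 8}  B7 = {4, 8, 10}  B8 = {3, 4, 9}
Tree: B1–B2, B1–B3, B2–B4, B1–B5, B5–B6, B1–B7, B2–B8
Every bag has size at most 3, so the width is 3 − 1 = 2 and tw(G) ≤ 2. Conversely, {1, 4, 8} is a clique of size 3, and the vertices of any clique must share a bag in every tree decomposition; so some bag has ≥ 3 vertices and tw(G) ≥ 2. Therefore the treewidth is 2.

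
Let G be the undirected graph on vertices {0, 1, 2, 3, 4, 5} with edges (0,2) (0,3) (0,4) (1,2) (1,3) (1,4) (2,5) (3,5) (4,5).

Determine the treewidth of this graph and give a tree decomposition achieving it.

Treewidth 3.
Bags: B1 = {0, 1, 4, 5}  B2 = {0, 1, 3, 5}  B3 = {0, 1, 2, 5}
Tree: B1–B2, B2–B3

Each bag holds 4 vertices, so the decomposition has width 3, which upper-bounds the treewidth. For the lower bound: the 4 vertex sets {1,4}, {3,5}, {0}, {2} are disjoint, each induces a connected subgraph, and every pair is joined by at least one edge of G. Contracting each set to a single vertex therefore yields K_{4} as a minor, and since treewidth is minor-monotone, tw(G) ≥ tw(K_{4}) = 3. Hence tw(G) = 3 exactly.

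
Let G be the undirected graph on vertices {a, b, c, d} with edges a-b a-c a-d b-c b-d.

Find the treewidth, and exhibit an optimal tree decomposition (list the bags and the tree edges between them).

Treewidth 2.
Bags: B1 = {a, b, c}  B2 = {a, b, d}
Tree: B1–B2

Every bag has size at most 3, so the width is 3 − 1 = 2 and tw(G) ≤ 2. For the lower bound, the 3 vertices {a, b, d} are pairwise adjacent, and any tree decomposition puts a clique entirely inside one bag — forcing width ≥ 2. Combining the bounds, tw(G) = 2.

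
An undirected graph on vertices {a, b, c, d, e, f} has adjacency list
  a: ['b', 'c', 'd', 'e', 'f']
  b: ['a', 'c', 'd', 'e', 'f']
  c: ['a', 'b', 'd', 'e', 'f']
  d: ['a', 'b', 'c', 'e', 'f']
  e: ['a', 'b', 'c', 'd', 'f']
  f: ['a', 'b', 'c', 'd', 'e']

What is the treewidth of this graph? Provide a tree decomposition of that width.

Treewidth 5.
Bags: B1 = {a, b, c, d, e, f}
Tree: (single bag)

With just one bag of size 6, the width is 6 − 1 = 5, so tw(G) ≤ 5. On the other hand G contains the 6-clique {a, b, c, d, e, f}. A clique must lie in a single bag of any decomposition, so no decomposition can have width below 5. Hence tw(G) = 5 exactly.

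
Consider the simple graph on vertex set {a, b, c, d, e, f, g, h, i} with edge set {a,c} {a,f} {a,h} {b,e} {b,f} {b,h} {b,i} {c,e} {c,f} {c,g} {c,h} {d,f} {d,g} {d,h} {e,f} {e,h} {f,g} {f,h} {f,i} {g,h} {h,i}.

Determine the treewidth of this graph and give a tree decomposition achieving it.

The largest bag has 4 vertices, giving width 3; this decomposition certifies tw(G) ≤ 3. For the lower bound, the 4 vertices {d, f, g, h} are pairwise adjacent, and any tree decomposition puts a clique entirely inside one bag — forcing width ≥ 3. The upper and lower bounds meet at 3, so that is the treewidth.

Treewidth 3.
One optimal decomposition is:
Bags: B1 = {a, c, f, h}  B2 = {c, e, f, h}  B3 = {b, e, f, h}  B4 = {c, f, g, h}  B5 = {b, f, h, i}  B6 = {d, f, g, h}
Tree: B1–B2, B2–B3, B1–B4, B3–B5, B4–B6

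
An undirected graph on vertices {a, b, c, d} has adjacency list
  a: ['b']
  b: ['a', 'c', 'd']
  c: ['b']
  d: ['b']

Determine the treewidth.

1

A width-1 tree decomposition is:
Bags: B1 = {a, b}  B2 = {b, d}  B3 = {b, c}
Tree: B1–B2, B1–B3
The largest bag has 2 vertices, giving width 1; this decomposition certifies tw(G) ≤ 1. Since G has at least one edge (e.g. b–a), it is not an edgeless graph, so tw(G) ≥ 1. Combining the bounds, tw(G) = 1.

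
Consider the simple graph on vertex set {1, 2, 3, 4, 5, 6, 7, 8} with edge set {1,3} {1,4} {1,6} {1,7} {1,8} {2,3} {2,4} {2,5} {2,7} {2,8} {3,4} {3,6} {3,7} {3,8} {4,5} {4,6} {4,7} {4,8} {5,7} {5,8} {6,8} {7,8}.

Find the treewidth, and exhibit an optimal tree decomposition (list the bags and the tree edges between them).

Treewidth 4.
Bags: B1 = {2, 3, 4, 7, 8}  B2 = {1, 3, 4, 7, 8}  B3 = {1, 3, 4, 6, 8}  B4 = {2, 4, 5, 7, 8}
Tree: B1–B2, B2–B3, B1–B4

The largest bag has 5 vertices, giving width 4; this decomposition certifies tw(G) ≤ 4. On the other hand G contains the 5-clique {1, 3, 4, 6, 8}. A clique must lie in a single bag of any decomposition, so no decomposition can have width below 4. Combining the bounds, tw(G) = 4.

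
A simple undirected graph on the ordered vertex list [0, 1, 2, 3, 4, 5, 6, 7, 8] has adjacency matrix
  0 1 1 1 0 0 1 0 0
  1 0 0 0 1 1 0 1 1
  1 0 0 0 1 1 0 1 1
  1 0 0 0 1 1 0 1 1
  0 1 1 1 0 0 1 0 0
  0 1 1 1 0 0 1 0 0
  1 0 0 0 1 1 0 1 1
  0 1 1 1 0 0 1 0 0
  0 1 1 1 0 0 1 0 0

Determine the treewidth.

A width-4 tree decomposition is:
Bags: B1 = {0, 1, 2, 3, 6}  B2 = {1, 2, 3, 4, 6}  B3 = {1, 2, 3, 6, 8}  B4 = {1, 2, 3, 6, 7}  B5 = {1, 2, 3, 5, 6}
Tree: B1–B2, B2–B3, B3–B4, B4–B5
Each bag holds 5 vertices, so the decomposition has width 4, which upper-bounds the treewidth. For the lower bound: the 5 vertex sets {0,2}, {4,6}, {1,8}, {3}, {7} are disjoint, each induces a connected subgraph, and every pair is joined by at least one edge of G. Contracting each set to a single vertex therefore yields K_{5} as a minor, and since treewidth is minor-monotone, tw(G) ≥ tw(K_{5}) = 4. Hence tw(G) = 4 exactly.

4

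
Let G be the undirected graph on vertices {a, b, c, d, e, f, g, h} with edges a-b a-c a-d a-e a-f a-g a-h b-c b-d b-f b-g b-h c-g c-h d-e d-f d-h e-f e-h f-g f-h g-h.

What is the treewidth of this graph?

4

A width-4 tree decomposition is:
Bags: B1 = {a, b, d, f, h}  B2 = {a, d, e, f, h}  B3 = {a, b, f, g, h}  B4 = {a, b, c, g, h}
Tree: B1–B2, B1–B3, B3–B4
Every bag has size at most 5, so the width is 5 − 1 = 4 and tw(G) ≤ 4. For the lower bound, the 5 vertices {a, b, c, g, h} are pairwise adjacent, and any tree decomposition puts a clique entirely inside one bag — forcing width ≥ 4. Hence tw(G) = 4 exactly.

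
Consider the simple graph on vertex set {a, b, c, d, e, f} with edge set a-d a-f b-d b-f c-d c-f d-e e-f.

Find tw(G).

A width-2 tree decomposition is:
Bags: B1 = {a, d, f}  B2 = {b, d, f}  B3 = {d, e, f}  B4 = {c, d, f}
Tree: B1–B2, B2–B3, B3–B4
Each bag holds 3 vertices, so the decomposition has width 2, which upper-bounds the treewidth. The edges a–f–b–d–a form a cycle, so G is not a tree and its treewidth is at least 2. Hence tw(G) = 2 exactly.

2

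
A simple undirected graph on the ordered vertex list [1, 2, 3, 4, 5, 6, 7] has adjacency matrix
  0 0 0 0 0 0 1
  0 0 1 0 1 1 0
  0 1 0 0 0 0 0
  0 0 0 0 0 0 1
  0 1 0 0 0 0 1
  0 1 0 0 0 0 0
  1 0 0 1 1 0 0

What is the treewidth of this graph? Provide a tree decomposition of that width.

The largest bag has 2 vertices, giving width 1; this decomposition certifies tw(G) ≤ 1. Since G has at least one edge (e.g. 7–5), it is not an edgeless graph, so tw(G) ≥ 1. The upper and lower bounds meet at 1, so that is the treewidth.

Treewidth 1.
Bags: B1 = {5, 7}  B2 = {2, 5}  B3 = {2, 3}  B4 = {2, 6}  B5 = {1, 7}  B6 = {4, 7}
Tree: B1–B2, B2–B3, B3–B4, B1–B5, B1–B6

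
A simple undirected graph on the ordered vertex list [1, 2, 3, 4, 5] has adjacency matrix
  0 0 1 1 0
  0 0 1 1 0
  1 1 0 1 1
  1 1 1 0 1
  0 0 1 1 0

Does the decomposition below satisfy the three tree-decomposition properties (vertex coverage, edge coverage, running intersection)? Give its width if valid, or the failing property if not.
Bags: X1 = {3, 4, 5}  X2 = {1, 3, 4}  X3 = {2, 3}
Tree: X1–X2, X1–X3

No — edge (4,2) lies in no bag.

A tree decomposition must satisfy three properties: every vertex lies in some bag; for every edge, both endpoints lie together in some bag; and for every vertex, the bags containing it form a connected subtree. Here edge (4,2) lies in no bag, so the decomposition is invalid.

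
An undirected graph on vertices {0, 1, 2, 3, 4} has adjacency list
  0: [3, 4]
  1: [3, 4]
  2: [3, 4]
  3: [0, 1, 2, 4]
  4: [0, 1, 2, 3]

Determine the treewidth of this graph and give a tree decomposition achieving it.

Every bag has size at most 3, so the width is 3 − 1 = 2 and tw(G) ≤ 2. Conversely, {0, 3, 4} is a clique of size 3, and the vertices of any clique must share a bag in every tree decomposition; so some bag has ≥ 3 vertices and tw(G) ≥ 2. Therefore the treewidth is 2.

Treewidth 2.
Bags: B1 = {0, 3, 4}  B2 = {2, 3, 4}  B3 = {1, 3, 4}
Tree: B1–B2, B2–B3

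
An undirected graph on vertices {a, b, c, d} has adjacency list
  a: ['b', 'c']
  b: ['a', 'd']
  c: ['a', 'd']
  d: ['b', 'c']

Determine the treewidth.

2

A width-2 tree decomposition is:
Bags: B1 = {a, c, d}  B2 = {a, b, d}
Tree: B1–B2
The largest bag has 3 vertices, giving width 2; this decomposition certifies tw(G) ≤ 2. For the lower bound, G contains the cycle a–c–d–b–a, so G is not a forest; only forests have treewidth ≤ 1, hence tw(G) ≥ 2. The upper and lower bounds meet at 2, so that is the treewidth.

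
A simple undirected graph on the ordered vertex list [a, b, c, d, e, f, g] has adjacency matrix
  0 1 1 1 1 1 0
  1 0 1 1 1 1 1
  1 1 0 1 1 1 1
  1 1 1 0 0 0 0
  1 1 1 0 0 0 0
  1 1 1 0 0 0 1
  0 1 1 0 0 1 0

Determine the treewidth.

A width-3 tree decomposition is:
Bags: B1 = {a, b, c, f}  B2 = {a, b, c, d}  B3 = {b, c, f, g}  B4 = {a, b, c, e}
Tree: B1–B2, B1–B3, B1–B4
The largest bag has 4 vertices, giving width 3; this decomposition certifies tw(G) ≤ 3. For the lower bound, the 4 vertices {b, c, f, g} are pairwise adjacent, and any tree decomposition puts a clique entirely inside one bag — forcing width ≥ 3. The upper and lower bounds meet at 3, so that is the treewidth.

3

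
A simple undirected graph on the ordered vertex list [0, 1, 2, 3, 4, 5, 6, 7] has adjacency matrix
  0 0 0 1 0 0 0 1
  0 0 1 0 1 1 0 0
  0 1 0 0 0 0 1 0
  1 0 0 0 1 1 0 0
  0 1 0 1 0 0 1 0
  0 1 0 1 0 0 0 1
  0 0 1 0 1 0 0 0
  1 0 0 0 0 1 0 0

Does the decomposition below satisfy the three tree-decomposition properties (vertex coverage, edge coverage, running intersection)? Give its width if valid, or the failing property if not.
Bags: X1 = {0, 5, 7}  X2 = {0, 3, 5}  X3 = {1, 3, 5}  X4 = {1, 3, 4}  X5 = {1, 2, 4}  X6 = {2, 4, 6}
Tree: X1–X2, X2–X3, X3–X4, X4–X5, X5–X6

Vertex coverage: the bags together contain {0, 1, 2, 3, 4, 5, 6, 7}, the full vertex set. Edge coverage: each edge of G has both endpoints in at least one bag. Running intersection: for every vertex, the bags containing it form a connected subtree. All three properties hold, so this is a valid tree decomposition of width max|bag| − 1 = 2, and hence tw(G) ≤ 2.

Yes; width 2.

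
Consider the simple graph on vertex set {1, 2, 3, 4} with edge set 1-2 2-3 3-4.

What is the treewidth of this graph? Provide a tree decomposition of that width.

Each bag holds 2 vertices, so the decomposition has width 1, which upper-bounds the treewidth. G has an edge, so its treewidth is at least 1. Therefore the treewidth is 1.

Treewidth 1.
One such decomposition:
Bags: B1 = {3, 4}  B2 = {2, 3}  B3 = {1, 2}
Tree: B1–B2, B2–B3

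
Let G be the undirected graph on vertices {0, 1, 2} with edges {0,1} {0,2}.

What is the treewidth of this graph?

1

A width-1 tree decomposition is:
Bags: B1 = {0, 1}  B2 = {0, 2}
Tree: B1–B2
Every bag has size at most 2, so the width is 2 − 1 = 1 and tw(G) ≤ 1. G has an edge, so its treewidth is at least 1. Therefore the treewidth is 1.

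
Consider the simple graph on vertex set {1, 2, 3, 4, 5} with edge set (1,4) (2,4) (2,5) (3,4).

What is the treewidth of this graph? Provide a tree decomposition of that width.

Treewidth 1.
Bags: B1 = {2, 4}  B2 = {2, 5}  B3 = {1, 4}  B4 = {3, 4}
Tree: B1–B2, B1–B3, B1–B4

Each bag holds 2 vertices, so the decomposition has width 1, which upper-bounds the treewidth. Since G has at least one edge (e.g. 4–2), it is not an edgeless graph, so tw(G) ≥ 1. The upper and lower bounds meet at 1, so that is the treewidth.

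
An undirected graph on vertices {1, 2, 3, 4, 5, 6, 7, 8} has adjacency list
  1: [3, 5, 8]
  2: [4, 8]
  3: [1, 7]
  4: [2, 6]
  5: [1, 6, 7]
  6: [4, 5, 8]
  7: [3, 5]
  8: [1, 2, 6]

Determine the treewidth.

2

A width-2 tree decomposition is:
Bags: B1 = {1, 3, 7}  B2 = {1, 5, 7}  B3 = {1, 5, 8}  B4 = {5, 6, 8}  B5 = {2, 6, 8}  B6 = {2, 4, 6}
Tree: B1–B2, B2–B3, B3–B4, B4–B5, B5–B6
Every bag has size at most 3, so the width is 3 − 1 = 2 and tw(G) ≤ 2. Since 3–7–5–1–3 is a cycle in G, G is not acyclic. Forests are exactly the graphs of treewidth ≤ 1, so tw(G) ≥ 2. The upper and lower bounds meet at 2, so that is the treewidth.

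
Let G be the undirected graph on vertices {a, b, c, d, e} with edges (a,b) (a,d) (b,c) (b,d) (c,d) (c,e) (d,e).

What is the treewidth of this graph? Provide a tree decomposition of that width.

Treewidth 2.
Bags: B1 = {b, c, d}  B2 = {c, d, e}  B3 = {a, b, d}
Tree: B1–B2, B1–B3

The largest bag has 3 vertices, giving width 2; this decomposition certifies tw(G) ≤ 2. On the other hand G contains the 3-clique {c, d, e}. A clique must lie in a single bag of any decomposition, so no decomposition can have width below 2. Hence tw(G) = 2 exactly.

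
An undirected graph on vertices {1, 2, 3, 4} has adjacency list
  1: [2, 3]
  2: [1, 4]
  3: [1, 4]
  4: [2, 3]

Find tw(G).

A width-2 tree decomposition is:
Bags: B1 = {2, 3, 4}  B2 = {1, 2, 3}
Tree: B1–B2
Each bag holds 3 vertices, so the decomposition has width 2, which upper-bounds the treewidth. For the lower bound, G contains the cycle 3–4–2–1–3, so G is not a forest; only forests have treewidth ≤ 1, hence tw(G) ≥ 2. The upper and lower bounds meet at 2, so that is the treewidth.

2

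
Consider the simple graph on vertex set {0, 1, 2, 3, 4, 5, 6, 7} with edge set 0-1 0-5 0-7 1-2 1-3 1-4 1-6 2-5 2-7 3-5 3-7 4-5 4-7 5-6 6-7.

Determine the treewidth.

3

A width-3 tree decomposition is:
Bags: B1 = {1, 3, 5, 7}  B2 = {1, 4, 5, 7}  B3 = {1, 5, 6, 7}  B4 = {0, 1, 5, 7}  B5 = {1, 2, 5, 7}
Tree: B1–B2, B2–B3, B3–B4, B4–B5
Every bag has size at most 4, so the width is 4 − 1 = 3 and tw(G) ≤ 3. For the lower bound: the 4 vertex sets {1,3}, {4,7}, {5}, {6} are disjoint, each induces a connected subgraph, and every pair is joined by at least one edge of G. Contracting each set to a single vertex therefore yields K_{4} as a minor, and since treewidth is minor-monotone, tw(G) ≥ tw(K_{4}) = 3. Therefore the treewidth is 3.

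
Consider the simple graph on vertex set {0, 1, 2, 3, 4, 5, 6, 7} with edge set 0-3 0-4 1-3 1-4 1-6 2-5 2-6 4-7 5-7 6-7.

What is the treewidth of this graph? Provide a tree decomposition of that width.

The largest bag has 3 vertices, giving width 2; this decomposition certifies tw(G) ≤ 2. For the lower bound, G contains the cycle 5–2–6–7–5, so G is not a forest; only forests have treewidth ≤ 1, hence tw(G) ≥ 2. Therefore the treewidth is 2.

Treewidth 2.
Bags: B1 = {2, 5, 7}  B2 = {2, 6, 7}  B3 = {4, 6, 7}  B4 = {1, 4, 6}  B5 = {0, 1, 4}  B6 = {0, 1, 3}
Tree: B1–B2, B2–B3, B3–B4, B4–B5, B5–B6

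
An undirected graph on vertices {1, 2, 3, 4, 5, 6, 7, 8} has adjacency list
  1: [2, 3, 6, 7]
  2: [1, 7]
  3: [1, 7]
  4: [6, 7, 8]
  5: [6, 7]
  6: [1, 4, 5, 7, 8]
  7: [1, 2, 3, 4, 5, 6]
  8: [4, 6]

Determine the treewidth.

2

A width-2 tree decomposition is:
Bags: B1 = {4, 6, 7}  B2 = {4, 6, 8}  B3 = {1, 6, 7}  B4 = {1, 2, 7}  B5 = {5, 6, 7}  B6 = {1, 3, 7}
Tree: B1–B2, B1–B3, B3–B4, B1–B5, B4–B6
Each bag holds 3 vertices, so the decomposition has width 2, which upper-bounds the treewidth. On the other hand G contains the 3-clique {4, 6, 8}. A clique must lie in a single bag of any decomposition, so no decomposition can have width below 2. Combining the bounds, tw(G) = 2.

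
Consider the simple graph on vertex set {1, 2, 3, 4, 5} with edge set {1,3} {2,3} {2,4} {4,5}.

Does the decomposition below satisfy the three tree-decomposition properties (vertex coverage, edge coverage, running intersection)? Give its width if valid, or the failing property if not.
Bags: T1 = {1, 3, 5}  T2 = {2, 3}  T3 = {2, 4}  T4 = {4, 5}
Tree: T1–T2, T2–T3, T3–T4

A tree decomposition must satisfy three properties: every vertex lies in some bag; for every edge, both endpoints lie together in some bag; and for every vertex, the bags containing it form a connected subtree. Here bags containing vertex 5 are not connected in the tree, so the decomposition is invalid.

No — bags containing vertex 5 are not connected in the tree.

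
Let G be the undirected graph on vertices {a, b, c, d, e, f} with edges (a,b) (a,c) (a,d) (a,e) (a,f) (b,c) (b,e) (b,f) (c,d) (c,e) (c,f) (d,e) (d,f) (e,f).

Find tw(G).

A width-4 tree decomposition is:
Bags: B1 = {a, b, c, e, f}  B2 = {a, c, d, e, f}
Tree: B1–B2
Each bag holds 5 vertices, so the decomposition has width 4, which upper-bounds the treewidth. For the lower bound, the 5 vertices {a, c, d, e, f} are pairwise adjacent, and any tree decomposition puts a clique entirely inside one bag — forcing width ≥ 4. Hence tw(G) = 4 exactly.

4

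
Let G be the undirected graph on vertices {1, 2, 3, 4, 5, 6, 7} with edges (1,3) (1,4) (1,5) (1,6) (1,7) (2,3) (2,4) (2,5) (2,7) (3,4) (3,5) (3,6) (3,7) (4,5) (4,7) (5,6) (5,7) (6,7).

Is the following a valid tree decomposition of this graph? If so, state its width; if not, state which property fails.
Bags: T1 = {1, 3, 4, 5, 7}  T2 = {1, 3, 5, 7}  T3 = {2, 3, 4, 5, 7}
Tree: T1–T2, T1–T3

A tree decomposition must satisfy three properties: every vertex lies in some bag; for every edge, both endpoints lie together in some bag; and for every vertex, the bags containing it form a connected subtree. Here vertex 6 appears in no bag, so the decomposition is invalid.

No — vertex 6 appears in no bag.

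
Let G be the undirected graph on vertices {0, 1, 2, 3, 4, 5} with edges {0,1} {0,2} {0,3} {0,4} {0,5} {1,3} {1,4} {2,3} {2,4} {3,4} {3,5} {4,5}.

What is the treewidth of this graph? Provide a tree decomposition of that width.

Every bag has size at most 4, so the width is 4 − 1 = 3 and tw(G) ≤ 3. On the other hand G contains the 4-clique {0, 1, 3, 4}. A clique must lie in a single bag of any decomposition, so no decomposition can have width below 3. The upper and lower bounds meet at 3, so that is the treewidth.

Treewidth 3.
One optimal decomposition is:
Bags: B1 = {0, 3, 4, 5}  B2 = {0, 1, 3, 4}  B3 = {0, 2, 3, 4}
Tree: B1–B2, B1–B3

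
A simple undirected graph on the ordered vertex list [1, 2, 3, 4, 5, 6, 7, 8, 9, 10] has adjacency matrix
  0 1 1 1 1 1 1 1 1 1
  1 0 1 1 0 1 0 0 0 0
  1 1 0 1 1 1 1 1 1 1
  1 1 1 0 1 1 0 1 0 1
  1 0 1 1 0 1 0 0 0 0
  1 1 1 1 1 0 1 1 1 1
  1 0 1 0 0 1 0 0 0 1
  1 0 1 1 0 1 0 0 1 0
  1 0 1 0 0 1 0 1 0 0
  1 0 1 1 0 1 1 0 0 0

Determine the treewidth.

A width-4 tree decomposition is:
Bags: B1 = {1, 2, 3, 4, 6}  B2 = {1, 3, 4, 6, 8}  B3 = {1, 3, 4, 6, 10}  B4 = {1, 3, 6, 8, 9}  B5 = {1, 3, 4, 5, 6}  B6 = {1, 3, 6, 7, 10}
Tree: B1–B2, B2–B3, B2–B4, B3–B5, B3–B6
The largest bag has 5 vertices, giving width 4; this decomposition certifies tw(G) ≤ 4. For the lower bound, the 5 vertices {1, 3, 6, 8, 9} are pairwise adjacent, and any tree decomposition puts a clique entirely inside one bag — forcing width ≥ 4. Combining the bounds, tw(G) = 4.

4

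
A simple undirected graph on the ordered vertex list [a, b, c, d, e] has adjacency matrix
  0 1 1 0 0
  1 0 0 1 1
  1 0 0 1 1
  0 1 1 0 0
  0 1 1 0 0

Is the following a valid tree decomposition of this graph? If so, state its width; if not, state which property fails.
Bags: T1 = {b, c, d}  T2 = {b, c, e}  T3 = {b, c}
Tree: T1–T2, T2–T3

No — vertex a appears in no bag.

A tree decomposition must satisfy three properties: every vertex lies in some bag; for every edge, both endpoints lie together in some bag; and for every vertex, the bags containing it form a connected subtree. Here vertex a appears in no bag, so the decomposition is invalid.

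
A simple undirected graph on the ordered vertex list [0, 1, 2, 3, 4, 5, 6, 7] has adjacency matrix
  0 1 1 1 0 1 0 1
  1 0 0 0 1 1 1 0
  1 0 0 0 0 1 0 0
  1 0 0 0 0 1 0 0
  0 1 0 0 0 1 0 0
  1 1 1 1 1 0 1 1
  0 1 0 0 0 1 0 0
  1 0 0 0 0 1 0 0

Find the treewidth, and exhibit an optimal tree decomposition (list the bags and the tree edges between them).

Every bag has size at most 3, so the width is 3 − 1 = 2 and tw(G) ≤ 2. Conversely, {0, 1, 5} is a clique of size 3, and the vertices of any clique must share a bag in every tree decomposition; so some bag has ≥ 3 vertices and tw(G) ≥ 2. Combining the bounds, tw(G) = 2.

Treewidth 2.
One optimal decomposition is:
Bags: B1 = {0, 5, 7}  B2 = {0, 2, 5}  B3 = {0, 1, 5}  B4 = {0, 3, 5}  B5 = {1, 4, 5}  B6 = {1, 5, 6}
Tree: B1–B2, B2–B3, B2–B4, B3–B5, B3–B6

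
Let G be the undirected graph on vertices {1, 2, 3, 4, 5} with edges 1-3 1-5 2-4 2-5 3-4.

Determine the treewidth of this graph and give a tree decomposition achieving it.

Treewidth 2.
Bags: B1 = {1, 2, 5}  B2 = {1, 2, 4}  B3 = {1, 3, 4}
Tree: B1–B2, B2–B3

Each bag holds 3 vertices, so the decomposition has width 2, which upper-bounds the treewidth. The edges 1–5–2–4–3–1 form a cycle, so G is not a tree and its treewidth is at least 2. The upper and lower bounds meet at 2, so that is the treewidth.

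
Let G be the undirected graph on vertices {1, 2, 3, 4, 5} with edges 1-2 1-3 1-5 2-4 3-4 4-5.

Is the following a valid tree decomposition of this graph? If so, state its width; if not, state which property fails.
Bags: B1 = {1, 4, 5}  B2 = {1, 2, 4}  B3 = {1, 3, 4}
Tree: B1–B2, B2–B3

Yes; width 2.

Vertex coverage: the bags together contain {1, 2, 3, 4, 5}, the full vertex set. Edge coverage: each edge of G has both endpoints in at least one bag. Running intersection: for every vertex, the bags containing it form a connected subtree. All three properties hold, so this is a valid tree decomposition of width max|bag| − 1 = 2, and hence tw(G) ≤ 2.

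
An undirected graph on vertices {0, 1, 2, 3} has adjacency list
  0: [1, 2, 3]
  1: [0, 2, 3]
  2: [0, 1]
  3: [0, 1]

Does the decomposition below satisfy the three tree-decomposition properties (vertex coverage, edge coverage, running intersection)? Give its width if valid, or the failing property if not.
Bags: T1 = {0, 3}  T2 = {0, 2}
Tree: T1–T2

No — vertex 1 appears in no bag.

A tree decomposition must satisfy three properties: every vertex lies in some bag; for every edge, both endpoints lie together in some bag; and for every vertex, the bags containing it form a connected subtree. Here vertex 1 appears in no bag, so the decomposition is invalid.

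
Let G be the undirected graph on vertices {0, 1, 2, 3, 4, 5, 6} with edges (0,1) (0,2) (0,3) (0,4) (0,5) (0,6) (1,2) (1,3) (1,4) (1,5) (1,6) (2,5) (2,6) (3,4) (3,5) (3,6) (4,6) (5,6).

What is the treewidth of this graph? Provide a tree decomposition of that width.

Each bag holds 5 vertices, so the decomposition has width 4, which upper-bounds the treewidth. Conversely, {0, 1, 2, 5, 6} is a clique of size 5, and the vertices of any clique must share a bag in every tree decomposition; so some bag has ≥ 5 vertices and tw(G) ≥ 4. Therefore the treewidth is 4.

Treewidth 4.
One such decomposition:
Bags: B1 = {0, 1, 3, 4, 6}  B2 = {0, 1, 3, 5, 6}  B3 = {0, 1, 2, 5, 6}
Tree: B1–B2, B2–B3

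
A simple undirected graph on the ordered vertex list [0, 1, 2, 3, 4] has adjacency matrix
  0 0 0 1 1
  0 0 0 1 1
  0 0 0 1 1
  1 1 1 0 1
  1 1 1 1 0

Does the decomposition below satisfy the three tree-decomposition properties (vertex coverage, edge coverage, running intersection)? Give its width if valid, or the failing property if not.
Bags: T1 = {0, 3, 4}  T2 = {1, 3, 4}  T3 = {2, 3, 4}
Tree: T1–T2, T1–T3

Vertex coverage: the bags together contain {0, 1, 2, 3, 4}, the full vertex set. Edge coverage: each edge of G has both endpoints in at least one bag. Running intersection: for every vertex, the bags containing it form a connected subtree. All three properties hold, so this is a valid tree decomposition of width max|bag| − 1 = 2, and hence tw(G) ≤ 2.

Yes; width 2.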